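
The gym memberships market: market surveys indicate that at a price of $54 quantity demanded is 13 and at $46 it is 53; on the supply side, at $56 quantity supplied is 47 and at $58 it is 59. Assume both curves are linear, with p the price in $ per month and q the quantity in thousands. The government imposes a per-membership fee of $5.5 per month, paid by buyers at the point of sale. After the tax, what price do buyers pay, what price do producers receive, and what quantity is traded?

Demand slope: (53 − 13)/(46 − 54) = -5, so qd = 283 − 5p.
Supply slope: (59 − 47)/(58 − 56) = 6, so qs = 6p − 289.
Before the tax: set 283 − 5p = 6p − 289 → p* = $52, q* = 23.
With the tax collected from buyers, demand (in seller-price terms) shifts: qd = 283 − 5(p + 5.5).
Solving gives q = 8 with buyers paying $55 and producers receiving $49.5 (the $5.5 wedge).

Buyers pay $55; producers receive $49.5; quantity = 8.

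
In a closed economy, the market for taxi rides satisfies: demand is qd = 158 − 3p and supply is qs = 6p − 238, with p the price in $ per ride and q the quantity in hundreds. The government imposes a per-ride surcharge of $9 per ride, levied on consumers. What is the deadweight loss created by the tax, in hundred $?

Without the tax, 158 − 3p = 6p − 238 gives 9p = 396, so p* = $44 and q* = 26.
With the tax collected from consumers, demand (in seller-price terms) shifts: qd = 158 − 3(p + 9).
Solving gives q = 8 with consumers paying $50 and sellers receiving $41 (the $9 wedge).
Quantity falls by |ΔQ| = |26 − 8| = 18.
DWL = ½ · t · |ΔQ| = ½ · 9 · 18 = $81.

Deadweight loss = $81 hundred.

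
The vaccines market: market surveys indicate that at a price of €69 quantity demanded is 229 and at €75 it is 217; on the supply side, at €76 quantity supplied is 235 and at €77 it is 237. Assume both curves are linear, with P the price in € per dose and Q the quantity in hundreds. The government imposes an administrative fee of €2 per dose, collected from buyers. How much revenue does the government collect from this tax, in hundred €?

Tax revenue = €446 hundred.

Demand slope: (217 − 229)/(75 − 69) = -2, so Qd = 367 − 2P.
Supply slope: (237 − 235)/(77 − 76) = 2, so Qs = 2P + 83.
Without the tax, 367 − 2P = 2P + 83 gives 4P = 284, so P* = €71 and Q* = 225.
With the tax collected from buyers, demand (in seller-price terms) shifts: Qd = 367 − 2(P + 2).
New equilibrium: buyers pay €72, sellers receive €70, Q = 223. (Wedge: Pb − Ps = 2.)
Revenue = t · Q = 2 · 223 = €446.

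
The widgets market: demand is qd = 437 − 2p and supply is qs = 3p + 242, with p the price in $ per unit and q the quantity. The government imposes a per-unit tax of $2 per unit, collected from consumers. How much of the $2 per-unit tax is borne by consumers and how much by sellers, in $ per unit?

Before the tax: set 437 − 2p = 3p + 242 → p* = $39, q* = 359.
With the tax collected from consumers, demand (in seller-price terms) shifts: qd = 437 − 2(p + 2).
New equilibrium: consumers pay $40.2, sellers receive $38.2, q = 356.6. (Wedge: pb − ps = 2.)
Burden on consumers: $1.2; on sellers: $0.8. (They sum to $2.)

Consumers bear $1.2 per unit; sellers bear $0.8 per unit.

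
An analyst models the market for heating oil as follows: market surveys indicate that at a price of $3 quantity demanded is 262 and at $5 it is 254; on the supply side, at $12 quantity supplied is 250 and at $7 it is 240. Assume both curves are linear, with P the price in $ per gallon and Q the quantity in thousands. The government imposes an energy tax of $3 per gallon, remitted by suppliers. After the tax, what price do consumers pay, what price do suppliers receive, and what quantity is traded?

Demand slope: (254 − 262)/(5 − 3) = -4, so Qd = 274 − 4P.
Supply slope: (240 − 250)/(7 − 12) = 2, so Qs = 2P + 226.
Before the tax: set 274 − 4P = 2P + 226 → P* = $8, Q* = 242.
With the tax collected from suppliers, supply shifts: Qs = 2(P − 3) + 226.
New equilibrium: consumers pay $9, suppliers receive $6, Q = 238. (Wedge: Pb − Ps = 3.)
The less price-elastic side of the market bears the larger share of a per-unit tax.

Consumers pay $9; suppliers receive $6; quantity = 238.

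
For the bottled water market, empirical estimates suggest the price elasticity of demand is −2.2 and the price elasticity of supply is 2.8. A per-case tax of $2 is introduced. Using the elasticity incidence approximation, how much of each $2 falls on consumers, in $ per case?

Incidence ratio: consumers' share ≈ εs / (εs + |εd|) = 2.8 / (2.8 + 2.2) = 0.56.
So consumers bear ≈ 0.56 × $2 = $1.12; suppliers bear $0.88.

Consumers bear ≈ $1.12 per case.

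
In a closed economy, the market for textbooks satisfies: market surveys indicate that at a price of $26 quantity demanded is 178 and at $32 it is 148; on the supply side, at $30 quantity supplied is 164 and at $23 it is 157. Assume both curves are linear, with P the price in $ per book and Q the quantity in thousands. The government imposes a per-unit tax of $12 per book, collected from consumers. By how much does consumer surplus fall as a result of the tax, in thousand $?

Consumer surplus falls by $316 thousand.

Demand slope: (148 − 178)/(32 − 26) = -5, so Qd = 308 − 5P.
Supply slope: (157 − 164)/(23 − 30) = 1, so Qs = P + 134.
Without the tax, 308 − 5P = P + 134 gives 6P = 174, so P* = $29 and Q* = 163.
With the tax collected from consumers, demand (in seller-price terms) shifts: Qd = 308 − 5(P + 12).
New equilibrium: consumers pay $31, sellers receive $19, Q = 153. (Wedge: Pb − Ps = 12.)
ΔCS is the trapezoid between Q = 153 and Q = 163 of height $2: ½ · (163 + 153) · 2 = $316.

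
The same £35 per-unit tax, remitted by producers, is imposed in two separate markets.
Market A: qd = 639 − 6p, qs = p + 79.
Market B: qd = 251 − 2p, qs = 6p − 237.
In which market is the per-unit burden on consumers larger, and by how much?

Market A: pre-tax p* = £80, q* = 159; post-tax q = 129; per-unit burden on consumers = £5.
Market B: pre-tax p* = £61, q* = 129; post-tax q = 76.5; per-unit burden on consumers = £26.25.
Difference: £5 vs £26.25 → market B is larger by £21.25.

Market B, by £21.25.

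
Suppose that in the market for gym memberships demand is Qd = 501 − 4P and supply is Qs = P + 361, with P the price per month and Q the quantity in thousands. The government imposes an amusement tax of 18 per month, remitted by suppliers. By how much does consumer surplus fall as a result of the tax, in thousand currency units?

Before the tax: set 501 − 4P = P + 361 → P* = 28, Q* = 389.
With the tax collected from suppliers, supply shifts: Qs = (P − 18) + 361.
New equilibrium: consumers pay 31.6, suppliers receive 13.6, Q = 374.6. (Wedge: Pb − Ps = 18.)
ΔCS is the trapezoid between Q = 374.6 and Q = 389 of height 3.6: ½ · (389 + 374.6) · 3.6 = 1374.48.

Consumer surplus falls by 1374.48 thousand.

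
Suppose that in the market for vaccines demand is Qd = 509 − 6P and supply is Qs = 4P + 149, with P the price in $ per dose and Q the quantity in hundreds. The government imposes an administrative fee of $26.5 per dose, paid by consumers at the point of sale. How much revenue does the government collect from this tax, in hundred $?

Tax revenue = $6079.1 hundred.

Without the tax, 509 − 6P = 4P + 149 gives 10P = 360, so P* = $36 and Q* = 293.
With the tax collected from consumers, demand (in seller-price terms) shifts: Qd = 509 − 6(P + 26.5).
Solving gives Q = 229.4 with consumers paying $46.6 and producers receiving $20.1 (the $26.5 wedge).
Revenue = t · Q = 26.5 · 229.4 = $6079.1.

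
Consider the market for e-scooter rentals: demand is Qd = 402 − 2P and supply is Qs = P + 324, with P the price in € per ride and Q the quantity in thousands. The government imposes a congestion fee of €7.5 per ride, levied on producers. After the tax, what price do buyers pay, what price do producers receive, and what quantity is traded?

Without the tax, 402 − 2P = P + 324 gives 3P = 78, so P* = €26 and Q* = 350.
With the tax collected from producers, supply shifts: Qs = (P − 7.5) + 324.
Solving gives Q = 345 with buyers paying €28.5 and producers receiving €21 (the €7.5 wedge).
The less price-elastic side of the market bears the larger share of a per-unit tax.

Buyers pay €28.5; producers receive €21; quantity = 345.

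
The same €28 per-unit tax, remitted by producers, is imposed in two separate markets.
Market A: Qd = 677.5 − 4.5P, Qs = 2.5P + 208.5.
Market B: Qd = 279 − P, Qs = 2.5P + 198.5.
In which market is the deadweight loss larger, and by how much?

Market A: pre-tax P* = €67, Q* = 376; post-tax Q = 331; deadweight loss = €630.
Market B: pre-tax P* = €23, Q* = 256; post-tax Q = 236; deadweight loss = €280.
Difference: €630 vs €280 → market A is larger by €350.

Market A, by €350.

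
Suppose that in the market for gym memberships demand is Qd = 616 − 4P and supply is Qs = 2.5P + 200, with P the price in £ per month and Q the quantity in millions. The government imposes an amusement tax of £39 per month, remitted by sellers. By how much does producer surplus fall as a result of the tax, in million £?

Producer surplus falls by £7920 million.

Without the tax, 616 − 4P = 2.5P + 200 gives 6.5P = 416, so P* = £64 and Q* = 360.
With the tax collected from sellers, supply shifts: Qs = 2.5(P − 39) + 200.
Solving gives Q = 300 with buyers paying £79 and sellers receiving £40 (the £39 wedge).
ΔPS is the trapezoid between Q = 300 and Q = 360 of height £24: ½ · (360 + 300) · 24 = £7920.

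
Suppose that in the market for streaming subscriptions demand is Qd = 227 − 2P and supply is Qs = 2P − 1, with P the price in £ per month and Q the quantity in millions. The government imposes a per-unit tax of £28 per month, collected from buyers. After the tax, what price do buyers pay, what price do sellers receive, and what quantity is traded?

Buyers pay £71; sellers receive £43; quantity = 85.

Before the tax: set 227 − 2P = 2P − 1 → P* = £57, Q* = 113.
With the tax collected from buyers, demand (in seller-price terms) shifts: Qd = 227 − 2(P + 28).
New equilibrium: buyers pay £71, sellers receive £43, Q = 85. (Wedge: Pb − Ps = 28.)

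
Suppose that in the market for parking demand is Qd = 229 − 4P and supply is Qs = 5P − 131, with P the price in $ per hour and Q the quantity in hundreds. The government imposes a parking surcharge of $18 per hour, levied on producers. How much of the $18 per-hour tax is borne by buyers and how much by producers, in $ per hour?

Buyers bear $10 per hour; producers bear $8 per hour.

Without the tax, 229 − 4P = 5P − 131 gives 9P = 360, so P* = $40 and Q* = 69.
With the tax collected from producers, supply shifts: Qs = 5(P − 18) − 131.
Solving gives Q = 29 with buyers paying $50 and producers receiving $32 (the $18 wedge).
Burden on buyers: $10; on producers: $8. (They sum to $18.)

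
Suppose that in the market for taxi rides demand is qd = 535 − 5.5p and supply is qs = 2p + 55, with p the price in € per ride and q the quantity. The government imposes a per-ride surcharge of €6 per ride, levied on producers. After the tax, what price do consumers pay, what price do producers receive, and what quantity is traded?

Consumers pay €65.6; producers receive €59.6; quantity = 174.2.

Before the tax: set 535 − 5.5p = 2p + 55 → p* = €64, q* = 183.
With the tax collected from producers, supply shifts: qs = 2(p − 6) + 55.
Solving gives q = 174.2 with consumers paying €65.6 and producers receiving €59.6 (the €6 wedge).
The less price-elastic side of the market bears the larger share of a per-unit tax.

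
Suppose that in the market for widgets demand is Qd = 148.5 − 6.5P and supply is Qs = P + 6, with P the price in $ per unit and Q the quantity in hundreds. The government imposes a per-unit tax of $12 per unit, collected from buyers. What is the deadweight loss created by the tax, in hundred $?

Deadweight loss = $62.4 hundred.

Before the tax: set 148.5 − 6.5P = P + 6 → P* = $19, Q* = 25.
With the tax collected from buyers, demand (in seller-price terms) shifts: Qd = 148.5 − 6.5(P + 12).
Solving gives Q = 14.6 with buyers paying $20.6 and suppliers receiving $8.6 (the $12 wedge).
Quantity falls by |ΔQ| = |25 − 14.6| = 10.4.
DWL = ½ · t · |ΔQ| = ½ · 12 · 10.4 = $62.4.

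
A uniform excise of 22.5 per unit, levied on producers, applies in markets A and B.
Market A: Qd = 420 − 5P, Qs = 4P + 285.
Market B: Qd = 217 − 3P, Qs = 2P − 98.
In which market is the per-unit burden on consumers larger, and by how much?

Market A, by 1.

Market A: pre-tax P* = 15, Q* = 345; post-tax Q = 295; per-unit burden on consumers = 10.
Market B: pre-tax P* = 63, Q* = 28; post-tax Q = 1; per-unit burden on consumers = 9.
Difference: 10 vs 9 → market A is larger by 1.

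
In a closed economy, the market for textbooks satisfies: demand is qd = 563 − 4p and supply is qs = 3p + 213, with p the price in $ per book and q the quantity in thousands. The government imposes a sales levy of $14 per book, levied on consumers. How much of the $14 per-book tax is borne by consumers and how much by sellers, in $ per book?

Without the tax, 563 − 4p = 3p + 213 gives 7p = 350, so p* = $50 and q* = 363.
With the tax collected from consumers, demand (in seller-price terms) shifts: qd = 563 − 4(p + 14).
New equilibrium: consumers pay $56, sellers receive $42, q = 339. (Wedge: pb − ps = 14.)
Burden on consumers: $6; on sellers: $8. (They sum to $14.)
The less price-elastic side of the market bears the larger share of a per-unit tax.

Consumers bear $6 per book; sellers bear $8 per book.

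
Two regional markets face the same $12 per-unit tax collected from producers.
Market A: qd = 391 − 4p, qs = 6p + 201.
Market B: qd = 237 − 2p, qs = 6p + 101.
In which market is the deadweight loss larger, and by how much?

Market A, by $64.8.

Market A: pre-tax p* = $19, q* = 315; post-tax q = 286.2; deadweight loss = $172.8.
Market B: pre-tax p* = $17, q* = 203; post-tax q = 185; deadweight loss = $108.
Difference: $172.8 vs $108 → market A is larger by $64.8.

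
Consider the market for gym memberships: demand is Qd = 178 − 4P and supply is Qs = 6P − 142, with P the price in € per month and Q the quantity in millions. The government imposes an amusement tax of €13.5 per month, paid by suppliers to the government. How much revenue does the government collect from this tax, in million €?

Before the tax: set 178 − 4P = 6P − 142 → P* = €32, Q* = 50.
With the tax collected from suppliers, supply shifts: Qs = 6(P − 13.5) − 142.
Solving gives Q = 17.6 with consumers paying €40.1 and suppliers receiving €26.6 (the €13.5 wedge).
Revenue = t · Q = 13.5 · 17.6 = €237.6.

Tax revenue = €237.6 million.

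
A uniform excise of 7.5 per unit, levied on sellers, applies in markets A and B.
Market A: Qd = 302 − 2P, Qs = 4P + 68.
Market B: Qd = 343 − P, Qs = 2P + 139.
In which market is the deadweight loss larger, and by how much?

Market A, by 18.75.

Market A: pre-tax P* = 39, Q* = 224; post-tax Q = 214; deadweight loss = 37.5.
Market B: pre-tax P* = 68, Q* = 275; post-tax Q = 270; deadweight loss = 18.75.
Difference: 37.5 vs 18.75 → market A is larger by 18.75.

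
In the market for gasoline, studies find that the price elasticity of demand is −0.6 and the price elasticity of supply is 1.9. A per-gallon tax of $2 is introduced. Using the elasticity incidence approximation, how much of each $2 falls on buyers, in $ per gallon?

Buyers bear ≈ $1.52 per gallon.

Incidence ratio: buyers' share ≈ εs / (εs + |εd|) = 1.9 / (1.9 + 0.6) = 0.76.
So buyers bear ≈ 0.76 × $2 = $1.52; sellers bear $0.48.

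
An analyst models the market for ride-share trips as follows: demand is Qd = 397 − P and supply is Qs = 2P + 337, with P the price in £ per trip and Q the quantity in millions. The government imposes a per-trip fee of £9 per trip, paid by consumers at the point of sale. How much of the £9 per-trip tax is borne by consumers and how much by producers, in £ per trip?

Before the tax: set 397 − P = 2P + 337 → P* = £20, Q* = 377.
With the tax collected from consumers, demand (in seller-price terms) shifts: Qd = 397 − (P + 9).
New equilibrium: consumers pay £26, producers receive £17, Q = 371. (Wedge: Pb − Ps = 9.)
Burden on consumers: £6; on producers: £3. (They sum to £9.)
The less price-elastic side of the market bears the larger share of a per-unit tax.

Consumers bear £6 per trip; producers bear £3 per trip.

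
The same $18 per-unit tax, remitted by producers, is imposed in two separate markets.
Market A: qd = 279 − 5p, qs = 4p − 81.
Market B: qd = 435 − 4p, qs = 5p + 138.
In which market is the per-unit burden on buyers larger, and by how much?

Market A: pre-tax p* = $40, q* = 79; post-tax q = 39; per-unit burden on buyers = $8.
Market B: pre-tax p* = $33, q* = 303; post-tax q = 263; per-unit burden on buyers = $10.
Difference: $8 vs $10 → market B is larger by $2.

Market B, by $2.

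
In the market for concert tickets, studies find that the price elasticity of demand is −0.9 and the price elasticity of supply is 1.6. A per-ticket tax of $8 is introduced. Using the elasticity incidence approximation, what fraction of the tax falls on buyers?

Buyers' share ≈ 0.64.

Incidence ratio: buyers' share ≈ εs / (εs + |εd|) = 1.6 / (1.6 + 0.9) = 0.64.
Supply is the more elastic side, so buyers bear the larger share.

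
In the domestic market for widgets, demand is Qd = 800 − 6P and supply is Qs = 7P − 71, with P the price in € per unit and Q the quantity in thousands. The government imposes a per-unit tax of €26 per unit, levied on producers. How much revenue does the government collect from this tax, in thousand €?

Tax revenue = €8164 thousand.

Without the tax, 800 − 6P = 7P − 71 gives 13P = 871, so P* = €67 and Q* = 398.
With the tax collected from producers, supply shifts: Qs = 7(P − 26) − 71.
New equilibrium: consumers pay €81, producers receive €55, Q = 314. (Wedge: Pb − Ps = 26.)
Revenue = t · Q = 26 · 314 = €8164.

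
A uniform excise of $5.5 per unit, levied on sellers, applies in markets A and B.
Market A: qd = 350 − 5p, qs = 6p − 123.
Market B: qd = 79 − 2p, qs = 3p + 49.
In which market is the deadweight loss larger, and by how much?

Market A, by $23.1.

Market A: pre-tax p* = $43, q* = 135; post-tax q = 120; deadweight loss = $41.25.
Market B: pre-tax p* = $6, q* = 67; post-tax q = 60.4; deadweight loss = $18.15.
Difference: $41.25 vs $18.15 → market A is larger by $23.1.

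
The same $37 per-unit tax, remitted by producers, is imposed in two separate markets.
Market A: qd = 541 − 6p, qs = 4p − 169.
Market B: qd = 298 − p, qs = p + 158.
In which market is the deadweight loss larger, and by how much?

Market A, by $1300.55.

Market A: pre-tax p* = $71, q* = 115; post-tax q = 26.2; deadweight loss = $1642.8.
Market B: pre-tax p* = $70, q* = 228; post-tax q = 209.5; deadweight loss = $342.25.
Difference: $1642.8 vs $342.25 → market A is larger by $1300.55.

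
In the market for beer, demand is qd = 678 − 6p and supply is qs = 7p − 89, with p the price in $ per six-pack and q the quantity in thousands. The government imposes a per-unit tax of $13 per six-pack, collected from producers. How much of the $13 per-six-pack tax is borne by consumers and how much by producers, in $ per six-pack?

Without the tax, 678 − 6p = 7p − 89 gives 13p = 767, so p* = $59 and q* = 324.
With the tax collected from producers, supply shifts: qs = 7(p − 13) − 89.
Solving gives q = 282 with consumers paying $66 and producers receiving $53 (the $13 wedge).
Burden on consumers: $7; on producers: $6. (They sum to $13.)

Consumers bear $7 per six-pack; producers bear $6 per six-pack.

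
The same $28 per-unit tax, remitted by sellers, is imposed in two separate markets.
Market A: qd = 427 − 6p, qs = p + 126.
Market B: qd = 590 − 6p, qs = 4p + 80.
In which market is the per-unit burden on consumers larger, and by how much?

Market B, by $7.2.

Market A: pre-tax p* = $43, q* = 169; post-tax q = 145; per-unit burden on consumers = $4.
Market B: pre-tax p* = $51, q* = 284; post-tax q = 216.8; per-unit burden on consumers = $11.2.
Difference: $4 vs $11.2 → market B is larger by $7.2.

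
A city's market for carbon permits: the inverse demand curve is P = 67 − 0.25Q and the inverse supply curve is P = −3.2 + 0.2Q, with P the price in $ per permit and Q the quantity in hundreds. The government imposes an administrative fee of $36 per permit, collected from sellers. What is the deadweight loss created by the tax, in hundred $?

Inverting to Q(P) form: Qd = 268 − 4P; Qs = 5P + 16.
Before the tax: set 268 − 4P = 5P + 16 → P* = $28, Q* = 156.
With the tax collected from sellers, supply shifts: Qs = 5(P − 36) + 16.
New equilibrium: buyers pay $48, sellers receive $12, Q = 76. (Wedge: Pb − Ps = 36.)
Quantity falls by |ΔQ| = |156 − 76| = 80.
DWL = ½ · t · |ΔQ| = ½ · 36 · 80 = $1440.

Deadweight loss = $1440 hundred.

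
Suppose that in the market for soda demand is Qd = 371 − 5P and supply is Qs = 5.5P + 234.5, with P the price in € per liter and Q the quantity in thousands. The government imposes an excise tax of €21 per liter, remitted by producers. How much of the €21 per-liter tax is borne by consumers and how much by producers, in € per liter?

Consumers bear €11 per liter; producers bear €10 per liter.

Without the tax, 371 − 5P = 5.5P + 234.5 gives 10.5P = 136.5, so P* = €13 and Q* = 306.
With the tax collected from producers, supply shifts: Qs = 5.5(P − 21) + 234.5.
Solving gives Q = 251 with consumers paying €24 and producers receiving €3 (the €21 wedge).
Burden on consumers: €11; on producers: €10. (They sum to €21.)
The less price-elastic side of the market bears the larger share of a per-unit tax.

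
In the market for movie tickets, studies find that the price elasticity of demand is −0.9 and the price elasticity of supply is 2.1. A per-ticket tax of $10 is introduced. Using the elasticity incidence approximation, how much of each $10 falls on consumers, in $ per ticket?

Incidence ratio: consumers' share ≈ εs / (εs + |εd|) = 2.1 / (2.1 + 0.9) = 0.7.
So consumers bear ≈ 0.7 × $10 = $7; sellers bear $3.

Consumers bear ≈ $7 per ticket.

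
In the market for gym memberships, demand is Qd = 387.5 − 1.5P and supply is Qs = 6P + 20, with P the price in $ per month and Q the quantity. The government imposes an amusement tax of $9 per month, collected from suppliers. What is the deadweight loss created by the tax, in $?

Before the tax: set 387.5 − 1.5P = 6P + 20 → P* = $49, Q* = 314.
With the tax collected from suppliers, supply shifts: Qs = 6(P − 9) + 20.
Solving gives Q = 303.2 with consumers paying $56.2 and suppliers receiving $47.2 (the $9 wedge).
Quantity falls by |ΔQ| = |314 − 303.2| = 10.8.
DWL = ½ · t · |ΔQ| = ½ · 9 · 10.8 = $48.6.

Deadweight loss = $48.6.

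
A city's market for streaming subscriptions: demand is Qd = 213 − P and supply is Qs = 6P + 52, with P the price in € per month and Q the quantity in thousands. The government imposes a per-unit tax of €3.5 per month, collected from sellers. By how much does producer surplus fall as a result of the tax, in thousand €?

Producer surplus falls by €94.25 thousand.

Without the tax, 213 − P = 6P + 52 gives 7P = 161, so P* = €23 and Q* = 190.
With the tax collected from sellers, supply shifts: Qs = 6(P − 3.5) + 52.
New equilibrium: buyers pay €26, sellers receive €22.5, Q = 187. (Wedge: Pb − Ps = 3.5.)
ΔPS is the trapezoid between Q = 187 and Q = 190 of height €0.5: ½ · (190 + 187) · 0.5 = €94.25.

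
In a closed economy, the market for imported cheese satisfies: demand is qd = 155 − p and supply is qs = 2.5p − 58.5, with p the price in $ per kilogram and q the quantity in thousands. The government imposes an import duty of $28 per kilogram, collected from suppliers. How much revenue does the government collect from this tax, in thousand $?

Before the tax: set 155 − p = 2.5p − 58.5 → p* = $61, q* = 94.
With the tax collected from suppliers, supply shifts: qs = 2.5(p − 28) − 58.5.
New equilibrium: consumers pay $81, suppliers receive $53, q = 74. (Wedge: pb − ps = 28.)
Revenue = t · Q = 28 · 74 = $2072.

Tax revenue = $2072 thousand.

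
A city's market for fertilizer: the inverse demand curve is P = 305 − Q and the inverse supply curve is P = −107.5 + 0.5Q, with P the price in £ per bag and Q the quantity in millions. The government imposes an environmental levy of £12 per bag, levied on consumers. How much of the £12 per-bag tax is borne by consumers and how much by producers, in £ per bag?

Rewrite in direct form: Qd = 305 − P and Qs = 2P + 215.
Before the tax: set 305 − P = 2P + 215 → P* = £30, Q* = 275.
With the tax collected from consumers, demand (in seller-price terms) shifts: Qd = 305 − (P + 12).
Solving gives Q = 267 with consumers paying £38 and producers receiving £26 (the £12 wedge).
Burden on consumers: £8; on producers: £4. (They sum to £12.)

Consumers bear £8 per bag; producers bear £4 per bag.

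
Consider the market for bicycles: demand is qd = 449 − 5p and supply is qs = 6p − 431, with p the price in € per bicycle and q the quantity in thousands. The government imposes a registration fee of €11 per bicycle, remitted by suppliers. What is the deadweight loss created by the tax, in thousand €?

Without the tax, 449 − 5p = 6p − 431 gives 11p = 880, so p* = €80 and q* = 49.
With the tax collected from suppliers, supply shifts: qs = 6(p − 11) − 431.
New equilibrium: buyers pay €86, suppliers receive €75, q = 19. (Wedge: pb − ps = 11.)
Quantity falls by |ΔQ| = |49 − 19| = 30.
DWL = ½ · t · |ΔQ| = ½ · 11 · 30 = €165.

Deadweight loss = €165 thousand.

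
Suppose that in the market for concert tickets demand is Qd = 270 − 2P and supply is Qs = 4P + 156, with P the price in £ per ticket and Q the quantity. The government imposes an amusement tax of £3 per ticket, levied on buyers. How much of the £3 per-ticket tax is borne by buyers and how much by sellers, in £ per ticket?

Without the tax, 270 − 2P = 4P + 156 gives 6P = 114, so P* = £19 and Q* = 232.
With the tax collected from buyers, demand (in seller-price terms) shifts: Qd = 270 − 2(P + 3).
Solving gives Q = 228 with buyers paying £21 and sellers receiving £18 (the £3 wedge).
Burden on buyers: £2; on sellers: £1. (They sum to £3.)
The less price-elastic side of the market bears the larger share of a per-unit tax.

Buyers bear £2 per ticket; sellers bear £1 per ticket.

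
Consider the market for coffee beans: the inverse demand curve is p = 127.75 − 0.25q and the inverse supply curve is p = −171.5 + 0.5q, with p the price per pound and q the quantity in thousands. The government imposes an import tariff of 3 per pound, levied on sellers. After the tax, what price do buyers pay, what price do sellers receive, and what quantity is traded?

Buyers pay 29; sellers receive 26; quantity = 395.

Rewrite in direct form: qd = 511 − 4p and qs = 2p + 343.
Before the tax: set 511 − 4p = 2p + 343 → p* = 28, q* = 399.
With the tax collected from sellers, supply shifts: qs = 2(p − 3) + 343.
Solving gives q = 395 with buyers paying 29 and sellers receiving 26 (the 3 wedge).
The less price-elastic side of the market bears the larger share of a per-unit tax.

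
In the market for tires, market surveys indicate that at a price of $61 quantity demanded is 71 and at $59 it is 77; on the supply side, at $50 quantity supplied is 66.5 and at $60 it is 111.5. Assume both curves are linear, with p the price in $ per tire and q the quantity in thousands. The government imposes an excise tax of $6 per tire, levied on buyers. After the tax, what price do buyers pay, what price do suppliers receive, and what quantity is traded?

Buyers pay $58.6; suppliers receive $52.6; quantity = 78.2.

Demand slope: (77 − 71)/(59 − 61) = -3, so qd = 254 − 3p.
Supply slope: (111.5 − 66.5)/(60 − 50) = 4.5, so qs = 4.5p − 158.5.
Before the tax: set 254 − 3p = 4.5p − 158.5 → p* = $55, q* = 89.
With the tax collected from buyers, demand (in seller-price terms) shifts: qd = 254 − 3(p + 6).
New equilibrium: buyers pay $58.6, suppliers receive $52.6, q = 78.2. (Wedge: pb − ps = 6.)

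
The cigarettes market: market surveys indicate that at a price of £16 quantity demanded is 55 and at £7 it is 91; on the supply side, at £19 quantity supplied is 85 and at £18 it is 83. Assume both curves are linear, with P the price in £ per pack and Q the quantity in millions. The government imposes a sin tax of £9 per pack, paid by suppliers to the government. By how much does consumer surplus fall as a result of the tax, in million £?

Demand slope: (91 − 55)/(7 − 16) = -4, so Qd = 119 − 4P.
Supply slope: (83 − 85)/(18 − 19) = 2, so Qs = 2P + 47.
Without the tax, 119 − 4P = 2P + 47 gives 6P = 72, so P* = £12 and Q* = 71.
With the tax collected from suppliers, supply shifts: Qs = 2(P − 9) + 47.
Solving gives Q = 59 with buyers paying £15 and suppliers receiving £6 (the £9 wedge).
ΔCS is the trapezoid between Q = 59 and Q = 71 of height £3: ½ · (71 + 59) · 3 = £195.

Consumer surplus falls by £195 million.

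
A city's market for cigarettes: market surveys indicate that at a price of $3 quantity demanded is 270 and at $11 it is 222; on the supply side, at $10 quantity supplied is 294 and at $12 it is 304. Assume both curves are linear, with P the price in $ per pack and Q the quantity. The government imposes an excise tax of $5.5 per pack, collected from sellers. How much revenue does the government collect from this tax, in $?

Tax revenue = $1369.5.

Demand slope: (222 − 270)/(11 − 3) = -6, so Qd = 288 − 6P.
Supply slope: (304 − 294)/(12 − 10) = 5, so Qs = 5P + 244.
Before the tax: set 288 − 6P = 5P + 244 → P* = $4, Q* = 264.
With the tax collected from sellers, supply shifts: Qs = 5(P − 5.5) + 244.
New equilibrium: buyers pay $6.5, sellers receive $1, Q = 249. (Wedge: Pb − Ps = 5.5.)
Revenue = t · Q = 5.5 · 249 = $1369.5.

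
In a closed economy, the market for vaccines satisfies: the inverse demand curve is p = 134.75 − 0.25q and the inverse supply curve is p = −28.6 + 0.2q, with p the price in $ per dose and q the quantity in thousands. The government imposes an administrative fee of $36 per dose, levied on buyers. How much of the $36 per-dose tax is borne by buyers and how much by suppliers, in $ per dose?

Rewrite in direct form: qd = 539 − 4p and qs = 5p + 143.
Before the tax: set 539 − 4p = 5p + 143 → p* = $44, q* = 363.
With the tax collected from buyers, demand (in seller-price terms) shifts: qd = 539 − 4(p + 36).
Solving gives q = 283 with buyers paying $64 and suppliers receiving $28 (the $36 wedge).
Burden on buyers: $20; on suppliers: $16. (They sum to $36.)
The less price-elastic side of the market bears the larger share of a per-unit tax.

Buyers bear $20 per dose; suppliers bear $16 per dose.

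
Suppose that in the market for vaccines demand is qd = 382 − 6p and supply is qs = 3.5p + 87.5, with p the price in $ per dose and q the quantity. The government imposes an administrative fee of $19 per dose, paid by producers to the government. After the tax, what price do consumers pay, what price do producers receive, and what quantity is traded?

Without the tax, 382 − 6p = 3.5p + 87.5 gives 9.5p = 294.5, so p* = $31 and q* = 196.
With the tax collected from producers, supply shifts: qs = 3.5(p − 19) + 87.5.
New equilibrium: consumers pay $38, producers receive $19, q = 154. (Wedge: pb − ps = 19.)

Consumers pay $38; producers receive $19; quantity = 154.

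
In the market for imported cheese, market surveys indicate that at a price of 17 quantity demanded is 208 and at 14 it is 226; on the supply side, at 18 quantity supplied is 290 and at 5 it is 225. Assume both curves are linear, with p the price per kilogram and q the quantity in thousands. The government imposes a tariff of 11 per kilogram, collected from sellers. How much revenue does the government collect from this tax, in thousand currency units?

Demand slope: (226 − 208)/(14 − 17) = -6, so qd = 310 − 6p.
Supply slope: (225 − 290)/(5 − 18) = 5, so qs = 5p + 200.
Without the tax, 310 − 6p = 5p + 200 gives 11p = 110, so p* = 10 and q* = 250.
With the tax collected from sellers, supply shifts: qs = 5(p − 11) + 200.
New equilibrium: buyers pay 15, sellers receive 4, q = 220. (Wedge: pb − ps = 11.)
Revenue = t · Q = 11 · 220 = 2420.

Tax revenue = 2420 thousand.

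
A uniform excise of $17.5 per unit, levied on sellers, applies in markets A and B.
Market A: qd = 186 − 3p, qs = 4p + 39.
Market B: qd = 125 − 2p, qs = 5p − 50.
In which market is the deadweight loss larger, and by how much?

Market A: pre-tax p* = $21, q* = 123; post-tax q = 93; deadweight loss = $262.5.
Market B: pre-tax p* = $25, q* = 75; post-tax q = 50; deadweight loss = $218.75.
Difference: $262.5 vs $218.75 → market A is larger by $43.75.

Market A, by $43.75.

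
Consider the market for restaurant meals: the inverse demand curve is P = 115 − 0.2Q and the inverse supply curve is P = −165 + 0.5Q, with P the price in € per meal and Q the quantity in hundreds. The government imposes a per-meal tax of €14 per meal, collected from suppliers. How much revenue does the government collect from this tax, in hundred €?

Inverting to Q(P) form: Qd = 575 − 5P; Qs = 2P + 330.
Without the tax, 575 − 5P = 2P + 330 gives 7P = 245, so P* = €35 and Q* = 400.
With the tax collected from suppliers, supply shifts: Qs = 2(P − 14) + 330.
New equilibrium: consumers pay €39, suppliers receive €25, Q = 380. (Wedge: Pb − Ps = 14.)
Revenue = t · Q = 14 · 380 = €5320.

Tax revenue = €5320 hundred.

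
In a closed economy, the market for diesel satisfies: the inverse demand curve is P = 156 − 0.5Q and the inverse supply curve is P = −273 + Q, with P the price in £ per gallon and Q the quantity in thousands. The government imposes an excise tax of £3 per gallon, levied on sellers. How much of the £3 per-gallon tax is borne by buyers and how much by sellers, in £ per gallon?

Buyers bear £1 per gallon; sellers bear £2 per gallon.

Rewrite in direct form: Qd = 312 − 2P and Qs = P + 273.
Without the tax, 312 − 2P = P + 273 gives 3P = 39, so P* = £13 and Q* = 286.
With the tax collected from sellers, supply shifts: Qs = (P − 3) + 273.
Solving gives Q = 284 with buyers paying £14 and sellers receiving £11 (the £3 wedge).
Burden on buyers: £1; on sellers: £2. (They sum to £3.)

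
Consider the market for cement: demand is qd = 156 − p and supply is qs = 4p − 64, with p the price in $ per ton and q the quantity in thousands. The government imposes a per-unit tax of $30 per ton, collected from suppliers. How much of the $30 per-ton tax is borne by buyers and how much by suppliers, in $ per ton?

Without the tax, 156 − p = 4p − 64 gives 5p = 220, so p* = $44 and q* = 112.
With the tax collected from suppliers, supply shifts: qs = 4(p − 30) − 64.
Solving gives q = 88 with buyers paying $68 and suppliers receiving $38 (the $30 wedge).
Burden on buyers: $24; on suppliers: $6. (They sum to $30.)
The less price-elastic side of the market bears the larger share of a per-unit tax.

Buyers bear $24 per ton; suppliers bear $6 per ton.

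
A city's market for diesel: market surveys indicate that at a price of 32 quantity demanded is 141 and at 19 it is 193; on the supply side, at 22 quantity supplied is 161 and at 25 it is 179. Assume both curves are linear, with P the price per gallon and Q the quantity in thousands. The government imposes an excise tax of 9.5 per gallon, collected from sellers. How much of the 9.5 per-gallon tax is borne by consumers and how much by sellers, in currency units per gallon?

Consumers bear 5.7 per gallon; sellers bear 3.8 per gallon.

Demand slope: (193 − 141)/(19 − 32) = -4, so Qd = 269 − 4P.
Supply slope: (179 − 161)/(25 − 22) = 6, so Qs = 6P + 29.
Without the tax, 269 − 4P = 6P + 29 gives 10P = 240, so P* = 24 and Q* = 173.
With the tax collected from sellers, supply shifts: Qs = 6(P − 9.5) + 29.
New equilibrium: consumers pay 29.7, sellers receive 20.2, Q = 150.2. (Wedge: Pb − Ps = 9.5.)
Burden on consumers: 5.7; on sellers: 3.8. (They sum to 9.5.)
The less price-elastic side of the market bears the larger share of a per-unit tax.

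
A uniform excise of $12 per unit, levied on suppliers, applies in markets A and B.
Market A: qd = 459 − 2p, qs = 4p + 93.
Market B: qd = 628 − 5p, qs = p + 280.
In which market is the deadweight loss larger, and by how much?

Market A, by $36.

Market A: pre-tax p* = $61, q* = 337; post-tax q = 321; deadweight loss = $96.
Market B: pre-tax p* = $58, q* = 338; post-tax q = 328; deadweight loss = $60.
Difference: $96 vs $60 → market A is larger by $36.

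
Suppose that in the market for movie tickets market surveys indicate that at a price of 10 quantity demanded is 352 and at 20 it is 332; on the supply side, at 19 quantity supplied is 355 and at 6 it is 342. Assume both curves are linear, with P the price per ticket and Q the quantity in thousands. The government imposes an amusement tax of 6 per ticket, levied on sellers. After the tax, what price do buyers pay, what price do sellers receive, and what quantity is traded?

Demand slope: (332 − 352)/(20 − 10) = -2, so Qd = 372 − 2P.
Supply slope: (342 − 355)/(6 − 19) = 1, so Qs = P + 336.
Without the tax, 372 − 2P = P + 336 gives 3P = 36, so P* = 12 and Q* = 348.
With the tax collected from sellers, supply shifts: Qs = (P − 6) + 336.
New equilibrium: buyers pay 14, sellers receive 8, Q = 344. (Wedge: Pb − Ps = 6.)

Buyers pay 14; sellers receive 8; quantity = 344.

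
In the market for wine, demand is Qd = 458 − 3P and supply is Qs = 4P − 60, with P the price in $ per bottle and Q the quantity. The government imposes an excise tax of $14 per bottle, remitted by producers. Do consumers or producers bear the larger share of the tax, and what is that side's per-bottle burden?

Consumers bear the larger share: $8 per bottle.

Before the tax: set 458 − 3P = 4P − 60 → P* = $74, Q* = 236.
With the tax collected from producers, supply shifts: Qs = 4(P − 14) − 60.
Solving gives Q = 212 with consumers paying $82 and producers receiving $68 (the $14 wedge).
Per-bottle burden: consumers $8, producers $6.
Consumers take the larger share because demand is less price-elastic here (demand slope 3 vs supply slope 4).
The less price-elastic side of the market bears the larger share of a per-unit tax.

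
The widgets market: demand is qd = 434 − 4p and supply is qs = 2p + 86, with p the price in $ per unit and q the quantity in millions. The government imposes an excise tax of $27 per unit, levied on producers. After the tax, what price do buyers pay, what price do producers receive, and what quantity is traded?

Buyers pay $67; producers receive $40; quantity = 166.

Before the tax: set 434 − 4p = 2p + 86 → p* = $58, q* = 202.
With the tax collected from producers, supply shifts: qs = 2(p − 27) + 86.
Solving gives q = 166 with buyers paying $67 and producers receiving $40 (the $27 wedge).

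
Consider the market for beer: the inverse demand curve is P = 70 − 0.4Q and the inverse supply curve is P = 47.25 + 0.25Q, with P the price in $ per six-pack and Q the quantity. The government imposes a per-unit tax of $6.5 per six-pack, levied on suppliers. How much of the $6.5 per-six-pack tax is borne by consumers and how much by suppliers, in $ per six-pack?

Consumers bear $4 per six-pack; suppliers bear $2.5 per six-pack.

Inverting to Q(P) form: Qd = 175 − 2.5P; Qs = 4P − 189.
Without the tax, 175 − 2.5P = 4P − 189 gives 6.5P = 364, so P* = $56 and Q* = 35.
With the tax collected from suppliers, supply shifts: Qs = 4(P − 6.5) − 189.
Solving gives Q = 25 with consumers paying $60 and suppliers receiving $53.5 (the $6.5 wedge).
Burden on consumers: $4; on suppliers: $2.5. (They sum to $6.5.)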